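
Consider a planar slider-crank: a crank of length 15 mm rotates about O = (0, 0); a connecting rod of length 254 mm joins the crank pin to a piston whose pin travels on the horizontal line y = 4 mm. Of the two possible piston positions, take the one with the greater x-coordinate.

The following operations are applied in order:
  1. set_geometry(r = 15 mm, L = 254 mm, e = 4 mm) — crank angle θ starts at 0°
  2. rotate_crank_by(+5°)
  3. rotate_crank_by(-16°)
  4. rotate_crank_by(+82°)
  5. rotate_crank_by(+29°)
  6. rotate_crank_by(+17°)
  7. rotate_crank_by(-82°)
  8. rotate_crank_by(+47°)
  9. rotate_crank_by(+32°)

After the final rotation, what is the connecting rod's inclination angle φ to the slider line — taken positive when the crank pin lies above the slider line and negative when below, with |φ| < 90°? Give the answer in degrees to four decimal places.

set_geometry: r = 15 mm, L = 254 mm, e = 4 mm; θ ← 0°
rotate_crank_by(+5°): θ ← 0° +5° = 5°
rotate_crank_by(-16°): θ ← 5° -16° = -11°
rotate_crank_by(+82°): θ ← -11° +82° = 71°
rotate_crank_by(+29°): θ ← 71° +29° = 100°
rotate_crank_by(+17°): θ ← 100° +17° = 117°
rotate_crank_by(-82°): θ ← 117° -82° = 35°
rotate_crank_by(+47°): θ ← 35° +47° = 82°
rotate_crank_by(+32°): θ ← 82° +32° = 114°
crank pin P = (r cos θ, r sin θ) = (-6.101050, 13.703182)
h = r sin θ − e = 13.703182 − 4 = 9.703182
sin φ = h / L = 9.703182 / 254 = 0.03820150
φ = arcsin(0.03820150) = 2.189318°

2.1893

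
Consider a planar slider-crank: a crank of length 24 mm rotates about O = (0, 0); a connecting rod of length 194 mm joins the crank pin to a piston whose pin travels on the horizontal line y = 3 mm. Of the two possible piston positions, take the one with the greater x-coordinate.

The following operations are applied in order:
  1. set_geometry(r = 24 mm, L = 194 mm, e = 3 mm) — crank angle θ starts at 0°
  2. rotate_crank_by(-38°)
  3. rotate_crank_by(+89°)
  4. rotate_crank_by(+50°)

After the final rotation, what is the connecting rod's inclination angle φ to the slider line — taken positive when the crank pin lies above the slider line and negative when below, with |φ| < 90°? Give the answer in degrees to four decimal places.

6.0833

set_geometry: r = 24 mm, L = 194 mm, e = 3 mm; θ ← 0°
rotate_crank_by(-38°): θ ← 0° -38° = -38°
rotate_crank_by(+89°): θ ← -38° +89° = 51°
rotate_crank_by(+50°): θ ← 51° +50° = 101°
crank pin P = (r cos θ, r sin θ) = (-4.579416, 23.559052)
h = r sin θ − e = 23.559052 − 3 = 20.559052
sin φ = h / L = 20.559052 / 194 = 0.10597450
φ = arcsin(0.10597450) = 6.083314°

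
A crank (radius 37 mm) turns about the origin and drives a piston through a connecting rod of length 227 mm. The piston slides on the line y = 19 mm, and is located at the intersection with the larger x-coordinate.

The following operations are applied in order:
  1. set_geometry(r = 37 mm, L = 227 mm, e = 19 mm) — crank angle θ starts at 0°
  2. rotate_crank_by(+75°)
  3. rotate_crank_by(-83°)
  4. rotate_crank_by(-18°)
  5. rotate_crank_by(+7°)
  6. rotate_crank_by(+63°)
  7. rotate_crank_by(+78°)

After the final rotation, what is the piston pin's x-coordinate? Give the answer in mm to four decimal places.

207.0553

set_geometry: r = 37 mm, L = 227 mm, e = 19 mm; θ ← 0°
rotate_crank_by(+75°): θ ← 0° +75° = 75°
rotate_crank_by(-83°): θ ← 75° -83° = -8°
rotate_crank_by(-18°): θ ← -8° -18° = -26°
rotate_crank_by(+7°): θ ← -26° +7° = -19°
rotate_crank_by(+63°): θ ← -19° +63° = 44°
rotate_crank_by(+78°): θ ← 44° +78° = 122°
crank pin P = (r cos θ, r sin θ) = (-19.607013, 31.377780)
h = r sin θ − e = 31.377780 − 19 = 12.377780
x = r cos θ + √(L² − h²) = -19.607013 + √(51529.0 − 153.2094) = -19.607013 + 226.662283 = 207.055270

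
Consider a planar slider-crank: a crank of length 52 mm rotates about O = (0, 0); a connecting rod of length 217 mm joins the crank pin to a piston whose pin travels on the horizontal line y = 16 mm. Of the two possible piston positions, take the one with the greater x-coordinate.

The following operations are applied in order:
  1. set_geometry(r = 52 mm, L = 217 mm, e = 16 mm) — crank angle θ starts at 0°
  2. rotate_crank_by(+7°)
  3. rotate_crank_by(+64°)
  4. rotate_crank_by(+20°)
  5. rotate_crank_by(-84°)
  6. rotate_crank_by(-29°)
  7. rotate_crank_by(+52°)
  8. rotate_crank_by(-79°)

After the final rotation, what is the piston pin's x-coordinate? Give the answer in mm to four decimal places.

243.9650

set_geometry: r = 52 mm, L = 217 mm, e = 16 mm; θ ← 0°
rotate_crank_by(+7°): θ ← 0° +7° = 7°
rotate_crank_by(+64°): θ ← 7° +64° = 71°
rotate_crank_by(+20°): θ ← 71° +20° = 91°
rotate_crank_by(-84°): θ ← 91° -84° = 7°
rotate_crank_by(-29°): θ ← 7° -29° = -22°
rotate_crank_by(+52°): θ ← -22° +52° = 30°
rotate_crank_by(-79°): θ ← 30° -79° = -49°
crank pin P = (r cos θ, r sin θ) = (34.115070, -39.244898)
h = r sin θ − e = -39.244898 − 16 = -55.244898
x = r cos θ + √(L² − h²) = 34.115070 + √(47089.0 − 3051.9988) = 34.115070 + 209.849949 = 243.965019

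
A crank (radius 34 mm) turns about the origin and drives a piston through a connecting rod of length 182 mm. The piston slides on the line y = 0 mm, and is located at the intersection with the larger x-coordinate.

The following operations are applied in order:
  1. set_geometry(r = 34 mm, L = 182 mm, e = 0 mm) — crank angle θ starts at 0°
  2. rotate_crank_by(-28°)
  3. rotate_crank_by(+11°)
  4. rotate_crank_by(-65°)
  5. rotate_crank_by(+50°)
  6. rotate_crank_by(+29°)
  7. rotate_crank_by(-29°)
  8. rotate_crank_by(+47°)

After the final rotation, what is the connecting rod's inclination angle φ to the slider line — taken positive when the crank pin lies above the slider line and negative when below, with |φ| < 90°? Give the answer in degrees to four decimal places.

2.7714

set_geometry: r = 34 mm, L = 182 mm, e = 0 mm; θ ← 0°
rotate_crank_by(-28°): θ ← 0° -28° = -28°
rotate_crank_by(+11°): θ ← -28° +11° = -17°
rotate_crank_by(-65°): θ ← -17° -65° = -82°
rotate_crank_by(+50°): θ ← -82° +50° = -32°
rotate_crank_by(+29°): θ ← -32° +29° = -3°
rotate_crank_by(-29°): θ ← -3° -29° = -32°
rotate_crank_by(+47°): θ ← -32° +47° = 15°
crank pin P = (r cos θ, r sin θ) = (32.841478, 8.799848)
h = r sin θ − e = 8.799848 − 0 = 8.799848
sin φ = h / L = 8.799848 / 182 = 0.04835081
φ = arcsin(0.04835081) = 2.771378°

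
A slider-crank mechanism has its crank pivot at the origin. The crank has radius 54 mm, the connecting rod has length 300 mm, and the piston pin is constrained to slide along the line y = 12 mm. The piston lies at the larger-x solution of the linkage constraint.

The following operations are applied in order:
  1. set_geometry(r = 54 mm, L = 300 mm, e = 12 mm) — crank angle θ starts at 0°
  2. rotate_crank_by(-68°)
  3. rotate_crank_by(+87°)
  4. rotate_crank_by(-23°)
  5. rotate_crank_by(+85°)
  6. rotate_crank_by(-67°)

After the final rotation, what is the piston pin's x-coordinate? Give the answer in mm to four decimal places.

set_geometry: r = 54 mm, L = 300 mm, e = 12 mm; θ ← 0°
rotate_crank_by(-68°): θ ← 0° -68° = -68°
rotate_crank_by(+87°): θ ← -68° +87° = 19°
rotate_crank_by(-23°): θ ← 19° -23° = -4°
rotate_crank_by(+85°): θ ← -4° +85° = 81°
rotate_crank_by(-67°): θ ← 81° -67° = 14°
crank pin P = (r cos θ, r sin θ) = (52.395969, 13.063782)
h = r sin θ − e = 13.063782 − 12 = 1.063782
x = r cos θ + √(L² − h²) = 52.395969 + √(90000.0 − 1.1316) = 52.395969 + 299.998114 = 352.394083

352.3941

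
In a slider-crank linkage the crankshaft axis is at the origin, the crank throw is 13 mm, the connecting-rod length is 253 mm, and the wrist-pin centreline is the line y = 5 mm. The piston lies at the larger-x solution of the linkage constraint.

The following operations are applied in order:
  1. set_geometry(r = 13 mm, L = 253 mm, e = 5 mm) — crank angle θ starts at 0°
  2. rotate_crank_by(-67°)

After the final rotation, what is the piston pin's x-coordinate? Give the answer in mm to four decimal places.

257.5100

set_geometry: r = 13 mm, L = 253 mm, e = 5 mm; θ ← 0°
rotate_crank_by(-67°): θ ← 0° -67° = -67°
crank pin P = (r cos θ, r sin θ) = (5.079505, -11.966563)
h = r sin θ − e = -11.966563 − 5 = -16.966563
x = r cos θ + √(L² − h²) = 5.079505 + √(64009.0 − 287.8643) = 5.079505 + 252.430457 = 257.509962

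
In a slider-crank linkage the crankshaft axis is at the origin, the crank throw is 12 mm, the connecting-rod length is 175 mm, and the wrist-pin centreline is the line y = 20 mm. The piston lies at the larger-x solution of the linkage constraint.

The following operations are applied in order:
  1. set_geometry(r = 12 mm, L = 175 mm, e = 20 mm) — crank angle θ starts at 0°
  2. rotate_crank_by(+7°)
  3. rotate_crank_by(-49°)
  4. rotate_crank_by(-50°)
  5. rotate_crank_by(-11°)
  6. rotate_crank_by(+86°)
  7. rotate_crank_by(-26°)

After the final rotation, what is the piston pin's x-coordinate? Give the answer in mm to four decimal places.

set_geometry: r = 12 mm, L = 175 mm, e = 20 mm; θ ← 0°
rotate_crank_by(+7°): θ ← 0° +7° = 7°
rotate_crank_by(-49°): θ ← 7° -49° = -42°
rotate_crank_by(-50°): θ ← -42° -50° = -92°
rotate_crank_by(-11°): θ ← -92° -11° = -103°
rotate_crank_by(+86°): θ ← -103° +86° = -17°
rotate_crank_by(-26°): θ ← -17° -26° = -43°
crank pin P = (r cos θ, r sin θ) = (8.776244, -8.183980)
h = r sin θ − e = -8.183980 − 20 = -28.183980
x = r cos θ + √(L² − h²) = 8.776244 + √(30625.0 − 794.3367) = 8.776244 + 172.715556 = 181.491800

181.4918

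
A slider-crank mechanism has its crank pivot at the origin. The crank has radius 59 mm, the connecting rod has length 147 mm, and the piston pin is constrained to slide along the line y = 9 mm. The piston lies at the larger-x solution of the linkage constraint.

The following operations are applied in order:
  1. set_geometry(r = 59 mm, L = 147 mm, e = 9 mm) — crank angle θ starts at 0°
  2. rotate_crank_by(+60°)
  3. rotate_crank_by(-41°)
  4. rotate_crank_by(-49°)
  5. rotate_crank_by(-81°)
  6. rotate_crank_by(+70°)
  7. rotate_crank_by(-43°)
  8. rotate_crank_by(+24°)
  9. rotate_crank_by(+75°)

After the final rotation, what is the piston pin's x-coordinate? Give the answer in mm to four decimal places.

203.8558

set_geometry: r = 59 mm, L = 147 mm, e = 9 mm; θ ← 0°
rotate_crank_by(+60°): θ ← 0° +60° = 60°
rotate_crank_by(-41°): θ ← 60° -41° = 19°
rotate_crank_by(-49°): θ ← 19° -49° = -30°
rotate_crank_by(-81°): θ ← -30° -81° = -111°
rotate_crank_by(+70°): θ ← -111° +70° = -41°
rotate_crank_by(-43°): θ ← -41° -43° = -84°
rotate_crank_by(+24°): θ ← -84° +24° = -60°
rotate_crank_by(+75°): θ ← -60° +75° = 15°
crank pin P = (r cos θ, r sin θ) = (56.989624, 15.270324)
h = r sin θ − e = 15.270324 − 9 = 6.270324
x = r cos θ + √(L² − h²) = 56.989624 + √(21609.0 − 39.3170) = 56.989624 + 146.866208 = 203.855832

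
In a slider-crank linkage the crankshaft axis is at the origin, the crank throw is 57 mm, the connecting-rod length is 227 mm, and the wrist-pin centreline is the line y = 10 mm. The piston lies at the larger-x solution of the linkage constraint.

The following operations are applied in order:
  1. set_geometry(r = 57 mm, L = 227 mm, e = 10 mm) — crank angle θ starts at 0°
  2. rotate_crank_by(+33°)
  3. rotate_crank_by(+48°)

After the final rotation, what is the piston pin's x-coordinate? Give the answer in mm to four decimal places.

231.1452

set_geometry: r = 57 mm, L = 227 mm, e = 10 mm; θ ← 0°
rotate_crank_by(+33°): θ ← 0° +33° = 33°
rotate_crank_by(+48°): θ ← 33° +48° = 81°
crank pin P = (r cos θ, r sin θ) = (8.916765, 56.298235)
h = r sin θ − e = 56.298235 − 10 = 46.298235
x = r cos θ + √(L² − h²) = 8.916765 + √(51529.0 − 2143.5266) = 8.916765 + 222.228426 = 231.145191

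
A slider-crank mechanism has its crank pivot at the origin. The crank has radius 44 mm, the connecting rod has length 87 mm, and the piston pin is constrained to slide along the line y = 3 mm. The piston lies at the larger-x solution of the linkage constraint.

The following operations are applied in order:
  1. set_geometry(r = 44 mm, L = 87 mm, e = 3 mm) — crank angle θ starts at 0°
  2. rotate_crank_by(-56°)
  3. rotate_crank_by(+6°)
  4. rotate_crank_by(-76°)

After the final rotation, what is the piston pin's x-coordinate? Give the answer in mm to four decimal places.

set_geometry: r = 44 mm, L = 87 mm, e = 3 mm; θ ← 0°
rotate_crank_by(-56°): θ ← 0° -56° = -56°
rotate_crank_by(+6°): θ ← -56° +6° = -50°
rotate_crank_by(-76°): θ ← -50° -76° = -126°
crank pin P = (r cos θ, r sin θ) = (-25.862551, -35.596748)
h = r sin θ − e = -35.596748 − 3 = -38.596748
x = r cos θ + √(L² − h²) = -25.862551 + √(7569.0 − 1489.7089) = -25.862551 + 77.969809 = 52.107258

52.1073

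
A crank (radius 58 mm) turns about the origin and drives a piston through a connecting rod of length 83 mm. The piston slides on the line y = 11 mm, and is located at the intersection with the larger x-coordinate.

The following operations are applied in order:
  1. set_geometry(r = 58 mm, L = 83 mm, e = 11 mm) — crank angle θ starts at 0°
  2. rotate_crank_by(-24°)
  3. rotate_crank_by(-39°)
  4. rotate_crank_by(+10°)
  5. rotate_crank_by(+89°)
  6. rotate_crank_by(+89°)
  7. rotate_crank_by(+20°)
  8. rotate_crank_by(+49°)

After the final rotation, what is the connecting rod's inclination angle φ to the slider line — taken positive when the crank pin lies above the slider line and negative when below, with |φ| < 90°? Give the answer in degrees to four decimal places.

set_geometry: r = 58 mm, L = 83 mm, e = 11 mm; θ ← 0°
rotate_crank_by(-24°): θ ← 0° -24° = -24°
rotate_crank_by(-39°): θ ← -24° -39° = -63°
rotate_crank_by(+10°): θ ← -63° +10° = -53°
rotate_crank_by(+89°): θ ← -53° +89° = 36°
rotate_crank_by(+89°): θ ← 36° +89° = 125°
rotate_crank_by(+20°): θ ← 125° +20° = 145°
rotate_crank_by(+49°): θ ← 145° +49° = 194°
crank pin P = (r cos θ, r sin θ) = (-56.277152, -14.031470)
h = r sin θ − e = -14.031470 − 11 = -25.031470
sin φ = h / L = -25.031470 / 83 = -0.30158398
φ = arcsin(-0.30158398) = -17.552765°

-17.5528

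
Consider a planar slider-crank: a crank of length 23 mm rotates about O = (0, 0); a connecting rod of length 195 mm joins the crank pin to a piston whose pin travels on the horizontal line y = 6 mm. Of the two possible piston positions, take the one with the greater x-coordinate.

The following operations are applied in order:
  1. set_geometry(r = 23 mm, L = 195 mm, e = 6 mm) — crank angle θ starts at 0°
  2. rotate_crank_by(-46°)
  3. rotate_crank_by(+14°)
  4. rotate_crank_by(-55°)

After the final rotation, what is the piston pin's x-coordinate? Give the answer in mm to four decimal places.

set_geometry: r = 23 mm, L = 195 mm, e = 6 mm; θ ← 0°
rotate_crank_by(-46°): θ ← 0° -46° = -46°
rotate_crank_by(+14°): θ ← -46° +14° = -32°
rotate_crank_by(-55°): θ ← -32° -55° = -87°
crank pin P = (r cos θ, r sin θ) = (1.203727, -22.968479)
h = r sin θ − e = -22.968479 − 6 = -28.968479
x = r cos θ + √(L² − h²) = 1.203727 + √(38025.0 − 839.1728) = 1.203727 + 192.836270 = 194.039997

194.0400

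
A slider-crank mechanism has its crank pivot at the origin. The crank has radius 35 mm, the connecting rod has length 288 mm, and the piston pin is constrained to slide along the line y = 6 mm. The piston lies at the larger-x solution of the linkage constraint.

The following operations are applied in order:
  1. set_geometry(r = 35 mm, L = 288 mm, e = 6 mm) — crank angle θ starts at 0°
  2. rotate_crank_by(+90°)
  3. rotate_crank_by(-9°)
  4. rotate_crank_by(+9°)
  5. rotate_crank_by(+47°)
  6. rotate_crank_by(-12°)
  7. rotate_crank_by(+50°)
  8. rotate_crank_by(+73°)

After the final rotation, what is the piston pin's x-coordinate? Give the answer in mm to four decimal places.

272.3104

set_geometry: r = 35 mm, L = 288 mm, e = 6 mm; θ ← 0°
rotate_crank_by(+90°): θ ← 0° +90° = 90°
rotate_crank_by(-9°): θ ← 90° -9° = 81°
rotate_crank_by(+9°): θ ← 81° +9° = 90°
rotate_crank_by(+47°): θ ← 90° +47° = 137°
rotate_crank_by(-12°): θ ← 137° -12° = 125°
rotate_crank_by(+50°): θ ← 125° +50° = 175°
rotate_crank_by(+73°): θ ← 175° +73° = 248°
crank pin P = (r cos θ, r sin θ) = (-13.111231, -32.451435)
h = r sin θ − e = -32.451435 − 6 = -38.451435
x = r cos θ + √(L² − h²) = -13.111231 + √(82944.0 − 1478.5128) = -13.111231 + 285.421595 = 272.310365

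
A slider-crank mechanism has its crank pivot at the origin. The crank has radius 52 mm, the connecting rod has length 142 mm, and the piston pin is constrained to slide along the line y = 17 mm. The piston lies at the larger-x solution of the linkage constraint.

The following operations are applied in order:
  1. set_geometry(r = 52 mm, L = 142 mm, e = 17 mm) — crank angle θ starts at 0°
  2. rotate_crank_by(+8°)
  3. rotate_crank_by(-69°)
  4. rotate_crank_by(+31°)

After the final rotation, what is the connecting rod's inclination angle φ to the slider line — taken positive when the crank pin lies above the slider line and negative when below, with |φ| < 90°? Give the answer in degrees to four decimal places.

set_geometry: r = 52 mm, L = 142 mm, e = 17 mm; θ ← 0°
rotate_crank_by(+8°): θ ← 0° +8° = 8°
rotate_crank_by(-69°): θ ← 8° -69° = -61°
rotate_crank_by(+31°): θ ← -61° +31° = -30°
crank pin P = (r cos θ, r sin θ) = (45.033321, -26.000000)
h = r sin θ − e = -26.000000 − 17 = -43.000000
sin φ = h / L = -43.000000 / 142 = -0.30281690
φ = arcsin(-0.30281690) = -17.626872°

-17.6269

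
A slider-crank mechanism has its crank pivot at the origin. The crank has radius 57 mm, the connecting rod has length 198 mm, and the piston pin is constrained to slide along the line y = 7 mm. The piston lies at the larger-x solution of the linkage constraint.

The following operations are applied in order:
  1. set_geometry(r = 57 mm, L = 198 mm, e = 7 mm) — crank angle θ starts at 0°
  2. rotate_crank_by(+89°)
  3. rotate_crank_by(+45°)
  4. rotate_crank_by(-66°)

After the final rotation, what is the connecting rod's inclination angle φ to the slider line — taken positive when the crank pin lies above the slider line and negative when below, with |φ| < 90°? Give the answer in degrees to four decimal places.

13.3891

set_geometry: r = 57 mm, L = 198 mm, e = 7 mm; θ ← 0°
rotate_crank_by(+89°): θ ← 0° +89° = 89°
rotate_crank_by(+45°): θ ← 89° +45° = 134°
rotate_crank_by(-66°): θ ← 134° -66° = 68°
crank pin P = (r cos θ, r sin θ) = (21.352576, 52.849480)
h = r sin θ − e = 52.849480 − 7 = 45.849480
sin φ = h / L = 45.849480 / 198 = 0.23156303
φ = arcsin(0.23156303) = 13.389111°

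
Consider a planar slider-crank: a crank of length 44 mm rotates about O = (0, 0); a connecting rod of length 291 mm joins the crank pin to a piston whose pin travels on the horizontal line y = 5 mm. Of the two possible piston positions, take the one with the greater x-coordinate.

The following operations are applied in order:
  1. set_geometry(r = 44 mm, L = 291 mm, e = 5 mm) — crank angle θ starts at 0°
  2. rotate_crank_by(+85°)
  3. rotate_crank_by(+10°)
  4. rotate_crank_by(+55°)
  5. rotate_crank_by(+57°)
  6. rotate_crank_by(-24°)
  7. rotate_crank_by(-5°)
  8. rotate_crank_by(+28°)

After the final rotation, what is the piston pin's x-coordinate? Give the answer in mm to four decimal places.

set_geometry: r = 44 mm, L = 291 mm, e = 5 mm; θ ← 0°
rotate_crank_by(+85°): θ ← 0° +85° = 85°
rotate_crank_by(+10°): θ ← 85° +10° = 95°
rotate_crank_by(+55°): θ ← 95° +55° = 150°
rotate_crank_by(+57°): θ ← 150° +57° = 207°
rotate_crank_by(-24°): θ ← 207° -24° = 183°
rotate_crank_by(-5°): θ ← 183° -5° = 178°
rotate_crank_by(+28°): θ ← 178° +28° = 206°
crank pin P = (r cos θ, r sin θ) = (-39.546938, -19.288330)
h = r sin θ − e = -19.288330 − 5 = -24.288330
x = r cos θ + √(L² − h²) = -39.546938 + √(84681.0 − 589.9230) = -39.546938 + 289.984615 = 250.437677

250.4377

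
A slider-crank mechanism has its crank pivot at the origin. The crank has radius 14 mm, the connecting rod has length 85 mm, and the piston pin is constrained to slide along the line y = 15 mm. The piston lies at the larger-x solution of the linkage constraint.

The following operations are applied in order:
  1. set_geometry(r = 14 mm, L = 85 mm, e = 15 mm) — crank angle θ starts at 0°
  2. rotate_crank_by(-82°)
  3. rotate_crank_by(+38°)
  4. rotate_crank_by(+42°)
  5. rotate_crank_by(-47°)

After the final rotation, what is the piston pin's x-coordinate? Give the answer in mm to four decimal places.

set_geometry: r = 14 mm, L = 85 mm, e = 15 mm; θ ← 0°
rotate_crank_by(-82°): θ ← 0° -82° = -82°
rotate_crank_by(+38°): θ ← -82° +38° = -44°
rotate_crank_by(+42°): θ ← -44° +42° = -2°
rotate_crank_by(-47°): θ ← -2° -47° = -49°
crank pin P = (r cos θ, r sin θ) = (9.184826, -10.565934)
h = r sin θ − e = -10.565934 − 15 = -25.565934
x = r cos θ + √(L² − h²) = 9.184826 + √(7225.0 − 653.6170) = 9.184826 + 81.064067 = 90.248894

90.2489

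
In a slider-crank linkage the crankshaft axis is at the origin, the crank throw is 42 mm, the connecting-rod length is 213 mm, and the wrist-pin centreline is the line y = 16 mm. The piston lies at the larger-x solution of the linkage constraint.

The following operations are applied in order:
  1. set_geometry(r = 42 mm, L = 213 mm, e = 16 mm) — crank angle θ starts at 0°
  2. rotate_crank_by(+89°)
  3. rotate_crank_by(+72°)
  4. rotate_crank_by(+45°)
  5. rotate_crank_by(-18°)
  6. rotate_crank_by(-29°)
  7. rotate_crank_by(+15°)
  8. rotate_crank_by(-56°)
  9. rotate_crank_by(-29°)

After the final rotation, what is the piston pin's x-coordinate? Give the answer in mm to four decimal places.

set_geometry: r = 42 mm, L = 213 mm, e = 16 mm; θ ← 0°
rotate_crank_by(+89°): θ ← 0° +89° = 89°
rotate_crank_by(+72°): θ ← 89° +72° = 161°
rotate_crank_by(+45°): θ ← 161° +45° = 206°
rotate_crank_by(-18°): θ ← 206° -18° = 188°
rotate_crank_by(-29°): θ ← 188° -29° = 159°
rotate_crank_by(+15°): θ ← 159° +15° = 174°
rotate_crank_by(-56°): θ ← 174° -56° = 118°
rotate_crank_by(-29°): θ ← 118° -29° = 89°
crank pin P = (r cos θ, r sin θ) = (0.733001, 41.993603)
h = r sin θ − e = 41.993603 − 16 = 25.993603
x = r cos θ + √(L² − h²) = 0.733001 + √(45369.0 − 675.6674) = 0.733001 + 211.407977 = 212.140978

212.1410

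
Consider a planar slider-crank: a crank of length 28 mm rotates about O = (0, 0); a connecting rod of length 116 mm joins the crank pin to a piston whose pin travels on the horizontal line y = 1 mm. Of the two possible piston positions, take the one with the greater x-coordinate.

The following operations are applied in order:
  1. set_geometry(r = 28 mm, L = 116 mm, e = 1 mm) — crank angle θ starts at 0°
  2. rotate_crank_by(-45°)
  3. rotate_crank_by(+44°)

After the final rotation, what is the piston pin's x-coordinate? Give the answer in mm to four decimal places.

set_geometry: r = 28 mm, L = 116 mm, e = 1 mm; θ ← 0°
rotate_crank_by(-45°): θ ← 0° -45° = -45°
rotate_crank_by(+44°): θ ← -45° +44° = -1°
crank pin P = (r cos θ, r sin θ) = (27.995735, -0.488667)
h = r sin θ − e = -0.488667 − 1 = -1.488667
x = r cos θ + √(L² − h²) = 27.995735 + √(13456.0 − 2.2161) = 27.995735 + 115.990447 = 143.986183

143.9862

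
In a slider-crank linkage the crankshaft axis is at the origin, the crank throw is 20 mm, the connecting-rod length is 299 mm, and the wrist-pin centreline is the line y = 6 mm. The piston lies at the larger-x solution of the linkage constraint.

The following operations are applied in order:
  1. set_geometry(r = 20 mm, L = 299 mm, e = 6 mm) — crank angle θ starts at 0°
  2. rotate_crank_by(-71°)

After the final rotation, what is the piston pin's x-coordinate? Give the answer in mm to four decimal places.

set_geometry: r = 20 mm, L = 299 mm, e = 6 mm; θ ← 0°
rotate_crank_by(-71°): θ ← 0° -71° = -71°
crank pin P = (r cos θ, r sin θ) = (6.511363, -18.910372)
h = r sin θ − e = -18.910372 − 6 = -24.910372
x = r cos θ + √(L² − h²) = 6.511363 + √(89401.0 − 620.5266) = 6.511363 + 297.960523 = 304.471886

304.4719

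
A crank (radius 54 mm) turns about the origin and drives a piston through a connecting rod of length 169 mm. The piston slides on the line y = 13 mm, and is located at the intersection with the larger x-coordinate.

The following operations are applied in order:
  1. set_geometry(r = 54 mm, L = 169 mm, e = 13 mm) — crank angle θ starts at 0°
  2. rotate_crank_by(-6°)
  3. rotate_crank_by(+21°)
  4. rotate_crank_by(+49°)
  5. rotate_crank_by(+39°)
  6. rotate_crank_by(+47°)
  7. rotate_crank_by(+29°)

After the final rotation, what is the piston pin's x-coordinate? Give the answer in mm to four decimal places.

set_geometry: r = 54 mm, L = 169 mm, e = 13 mm; θ ← 0°
rotate_crank_by(-6°): θ ← 0° -6° = -6°
rotate_crank_by(+21°): θ ← -6° +21° = 15°
rotate_crank_by(+49°): θ ← 15° +49° = 64°
rotate_crank_by(+39°): θ ← 64° +39° = 103°
rotate_crank_by(+47°): θ ← 103° +47° = 150°
rotate_crank_by(+29°): θ ← 150° +29° = 179°
crank pin P = (r cos θ, r sin θ) = (-53.991776, 0.942430)
h = r sin θ − e = 0.942430 − 13 = -12.057570
x = r cos θ + √(L² − h²) = -53.991776 + √(28561.0 − 145.3850) = -53.991776 + 168.569318 = 114.577543

114.5775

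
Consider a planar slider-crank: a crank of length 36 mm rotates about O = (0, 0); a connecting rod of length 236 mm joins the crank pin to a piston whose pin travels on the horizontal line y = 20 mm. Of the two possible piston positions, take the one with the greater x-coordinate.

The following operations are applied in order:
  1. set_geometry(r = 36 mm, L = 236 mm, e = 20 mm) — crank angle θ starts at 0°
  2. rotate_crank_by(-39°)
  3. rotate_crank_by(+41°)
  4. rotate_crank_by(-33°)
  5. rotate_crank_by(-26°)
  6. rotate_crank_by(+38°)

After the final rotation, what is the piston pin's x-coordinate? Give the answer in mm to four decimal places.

set_geometry: r = 36 mm, L = 236 mm, e = 20 mm; θ ← 0°
rotate_crank_by(-39°): θ ← 0° -39° = -39°
rotate_crank_by(+41°): θ ← -39° +41° = 2°
rotate_crank_by(-33°): θ ← 2° -33° = -31°
rotate_crank_by(-26°): θ ← -31° -26° = -57°
rotate_crank_by(+38°): θ ← -57° +38° = -19°
crank pin P = (r cos θ, r sin θ) = (34.038669, -11.720454)
h = r sin θ − e = -11.720454 − 20 = -31.720454
x = r cos θ + √(L² − h²) = 34.038669 + √(55696.0 − 1006.1872) = 34.038669 + 233.858532 = 267.897200

267.8972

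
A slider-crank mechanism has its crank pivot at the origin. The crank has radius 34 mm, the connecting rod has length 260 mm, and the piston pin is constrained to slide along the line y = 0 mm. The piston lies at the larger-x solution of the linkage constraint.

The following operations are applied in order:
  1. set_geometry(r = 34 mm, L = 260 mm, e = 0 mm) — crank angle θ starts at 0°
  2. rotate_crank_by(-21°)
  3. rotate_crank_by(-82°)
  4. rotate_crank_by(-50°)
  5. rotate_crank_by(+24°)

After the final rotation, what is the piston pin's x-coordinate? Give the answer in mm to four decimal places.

237.2570

set_geometry: r = 34 mm, L = 260 mm, e = 0 mm; θ ← 0°
rotate_crank_by(-21°): θ ← 0° -21° = -21°
rotate_crank_by(-82°): θ ← -21° -82° = -103°
rotate_crank_by(-50°): θ ← -103° -50° = -153°
rotate_crank_by(+24°): θ ← -153° +24° = -129°
crank pin P = (r cos θ, r sin θ) = (-21.396893, -26.422963)
h = r sin θ − e = -26.422963 − 0 = -26.422963
x = r cos θ + √(L² − h²) = -21.396893 + √(67600.0 − 698.1730) = -21.396893 + 258.653875 = 237.256982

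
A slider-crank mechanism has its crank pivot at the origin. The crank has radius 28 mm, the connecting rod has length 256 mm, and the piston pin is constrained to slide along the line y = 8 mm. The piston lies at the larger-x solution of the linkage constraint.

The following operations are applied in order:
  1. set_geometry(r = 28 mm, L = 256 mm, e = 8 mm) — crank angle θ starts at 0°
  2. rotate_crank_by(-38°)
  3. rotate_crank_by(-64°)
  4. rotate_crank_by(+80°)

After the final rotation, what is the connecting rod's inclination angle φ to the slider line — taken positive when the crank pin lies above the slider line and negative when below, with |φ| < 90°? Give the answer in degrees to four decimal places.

set_geometry: r = 28 mm, L = 256 mm, e = 8 mm; θ ← 0°
rotate_crank_by(-38°): θ ← 0° -38° = -38°
rotate_crank_by(-64°): θ ← -38° -64° = -102°
rotate_crank_by(+80°): θ ← -102° +80° = -22°
crank pin P = (r cos θ, r sin θ) = (25.961148, -10.488985)
h = r sin θ − e = -10.488985 − 8 = -18.488985
sin φ = h / L = -18.488985 / 256 = -0.07222260
φ = arcsin(-0.07222260) = -4.141656°

-4.1417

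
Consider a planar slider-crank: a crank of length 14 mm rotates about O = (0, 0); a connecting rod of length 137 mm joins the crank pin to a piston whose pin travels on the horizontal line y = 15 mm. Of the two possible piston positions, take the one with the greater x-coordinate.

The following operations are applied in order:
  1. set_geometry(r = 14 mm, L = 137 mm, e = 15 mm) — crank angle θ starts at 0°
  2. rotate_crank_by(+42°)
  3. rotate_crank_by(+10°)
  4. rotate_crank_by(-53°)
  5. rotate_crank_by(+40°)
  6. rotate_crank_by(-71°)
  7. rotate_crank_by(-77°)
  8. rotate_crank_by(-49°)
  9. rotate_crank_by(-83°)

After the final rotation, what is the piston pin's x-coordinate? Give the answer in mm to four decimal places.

130.1850

set_geometry: r = 14 mm, L = 137 mm, e = 15 mm; θ ← 0°
rotate_crank_by(+42°): θ ← 0° +42° = 42°
rotate_crank_by(+10°): θ ← 42° +10° = 52°
rotate_crank_by(-53°): θ ← 52° -53° = -1°
rotate_crank_by(+40°): θ ← -1° +40° = 39°
rotate_crank_by(-71°): θ ← 39° -71° = -32°
rotate_crank_by(-77°): θ ← -32° -77° = -109°
rotate_crank_by(-49°): θ ← -109° -49° = -158°
rotate_crank_by(-83°): θ ← -158° -83° = -241°
crank pin P = (r cos θ, r sin θ) = (-6.787335, 12.244676)
h = r sin θ − e = 12.244676 − 15 = -2.755324
x = r cos θ + √(L² − h²) = -6.787335 + √(18769.0 − 7.5918) = -6.787335 + 136.972290 = 130.184955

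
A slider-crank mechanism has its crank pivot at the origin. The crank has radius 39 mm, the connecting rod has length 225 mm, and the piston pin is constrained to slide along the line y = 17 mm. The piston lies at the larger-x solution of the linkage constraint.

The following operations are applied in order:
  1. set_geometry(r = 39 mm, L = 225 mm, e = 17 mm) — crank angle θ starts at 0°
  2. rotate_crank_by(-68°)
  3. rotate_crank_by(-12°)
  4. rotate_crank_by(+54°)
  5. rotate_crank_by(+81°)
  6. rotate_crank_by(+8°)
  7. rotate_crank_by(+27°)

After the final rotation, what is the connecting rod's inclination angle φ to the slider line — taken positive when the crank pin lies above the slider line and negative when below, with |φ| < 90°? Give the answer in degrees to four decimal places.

set_geometry: r = 39 mm, L = 225 mm, e = 17 mm; θ ← 0°
rotate_crank_by(-68°): θ ← 0° -68° = -68°
rotate_crank_by(-12°): θ ← -68° -12° = -80°
rotate_crank_by(+54°): θ ← -80° +54° = -26°
rotate_crank_by(+81°): θ ← -26° +81° = 55°
rotate_crank_by(+8°): θ ← 55° +8° = 63°
rotate_crank_by(+27°): θ ← 63° +27° = 90°
crank pin P = (r cos θ, r sin θ) = (0.000000, 39.000000)
h = r sin θ − e = 39.000000 − 17 = 22.000000
sin φ = h / L = 22.000000 / 225 = 0.09777778
φ = arcsin(0.09777778) = 5.611219°

5.6112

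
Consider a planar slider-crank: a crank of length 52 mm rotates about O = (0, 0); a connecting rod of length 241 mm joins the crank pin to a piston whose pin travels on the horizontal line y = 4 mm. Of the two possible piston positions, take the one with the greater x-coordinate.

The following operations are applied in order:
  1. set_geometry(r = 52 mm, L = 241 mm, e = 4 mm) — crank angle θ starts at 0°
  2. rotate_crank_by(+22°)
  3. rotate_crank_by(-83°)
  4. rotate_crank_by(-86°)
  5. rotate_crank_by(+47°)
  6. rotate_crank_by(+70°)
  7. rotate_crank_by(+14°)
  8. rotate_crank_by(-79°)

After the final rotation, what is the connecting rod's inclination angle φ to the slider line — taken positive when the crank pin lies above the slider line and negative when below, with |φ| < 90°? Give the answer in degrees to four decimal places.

set_geometry: r = 52 mm, L = 241 mm, e = 4 mm; θ ← 0°
rotate_crank_by(+22°): θ ← 0° +22° = 22°
rotate_crank_by(-83°): θ ← 22° -83° = -61°
rotate_crank_by(-86°): θ ← -61° -86° = -147°
rotate_crank_by(+47°): θ ← -147° +47° = -100°
rotate_crank_by(+70°): θ ← -100° +70° = -30°
rotate_crank_by(+14°): θ ← -30° +14° = -16°
rotate_crank_by(-79°): θ ← -16° -79° = -95°
crank pin P = (r cos θ, r sin θ) = (-4.532099, -51.802124)
h = r sin θ − e = -51.802124 − 4 = -55.802124
sin φ = h / L = -55.802124 / 241 = -0.23154408
φ = arcsin(-0.23154408) = -13.387995°

-13.3880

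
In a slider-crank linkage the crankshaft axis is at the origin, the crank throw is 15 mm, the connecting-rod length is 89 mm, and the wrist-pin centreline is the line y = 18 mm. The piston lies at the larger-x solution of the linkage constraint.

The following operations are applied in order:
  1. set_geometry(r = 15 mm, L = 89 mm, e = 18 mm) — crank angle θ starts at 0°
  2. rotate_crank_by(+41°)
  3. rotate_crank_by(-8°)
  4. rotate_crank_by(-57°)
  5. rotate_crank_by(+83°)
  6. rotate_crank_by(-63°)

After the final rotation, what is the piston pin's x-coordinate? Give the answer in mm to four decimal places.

101.9016

set_geometry: r = 15 mm, L = 89 mm, e = 18 mm; θ ← 0°
rotate_crank_by(+41°): θ ← 0° +41° = 41°
rotate_crank_by(-8°): θ ← 41° -8° = 33°
rotate_crank_by(-57°): θ ← 33° -57° = -24°
rotate_crank_by(+83°): θ ← -24° +83° = 59°
rotate_crank_by(-63°): θ ← 59° -63° = -4°
crank pin P = (r cos θ, r sin θ) = (14.963461, -1.046347)
h = r sin θ − e = -1.046347 − 18 = -19.046347
x = r cos θ + √(L² − h²) = 14.963461 + √(7921.0 − 362.7633) = 14.963461 + 86.938120 = 101.901580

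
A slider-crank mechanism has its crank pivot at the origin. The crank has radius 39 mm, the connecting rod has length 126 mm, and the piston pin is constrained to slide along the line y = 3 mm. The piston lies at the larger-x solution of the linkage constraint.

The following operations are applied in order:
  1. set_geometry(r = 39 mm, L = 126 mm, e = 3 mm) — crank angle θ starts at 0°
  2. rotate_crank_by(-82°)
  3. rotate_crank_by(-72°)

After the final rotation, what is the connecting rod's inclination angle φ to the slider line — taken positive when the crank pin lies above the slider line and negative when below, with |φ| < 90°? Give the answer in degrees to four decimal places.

-9.1776

set_geometry: r = 39 mm, L = 126 mm, e = 3 mm; θ ← 0°
rotate_crank_by(-82°): θ ← 0° -82° = -82°
rotate_crank_by(-72°): θ ← -82° -72° = -154°
crank pin P = (r cos θ, r sin θ) = (-35.052968, -17.096475)
h = r sin θ − e = -17.096475 − 3 = -20.096475
sin φ = h / L = -20.096475 / 126 = -0.15949583
φ = arcsin(-0.15949583) = -9.177634°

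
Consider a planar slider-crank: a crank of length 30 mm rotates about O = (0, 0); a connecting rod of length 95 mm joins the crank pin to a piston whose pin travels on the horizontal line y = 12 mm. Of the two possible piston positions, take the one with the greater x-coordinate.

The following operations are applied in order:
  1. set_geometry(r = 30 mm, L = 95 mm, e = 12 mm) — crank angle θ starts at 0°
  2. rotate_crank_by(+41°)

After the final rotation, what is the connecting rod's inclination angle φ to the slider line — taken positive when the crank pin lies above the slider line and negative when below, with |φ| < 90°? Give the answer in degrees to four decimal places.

4.6380

set_geometry: r = 30 mm, L = 95 mm, e = 12 mm; θ ← 0°
rotate_crank_by(+41°): θ ← 0° +41° = 41°
crank pin P = (r cos θ, r sin θ) = (22.641287, 19.681771)
h = r sin θ − e = 19.681771 − 12 = 7.681771
sin φ = h / L = 7.681771 / 95 = 0.08086075
φ = arcsin(0.08086075) = 4.638043°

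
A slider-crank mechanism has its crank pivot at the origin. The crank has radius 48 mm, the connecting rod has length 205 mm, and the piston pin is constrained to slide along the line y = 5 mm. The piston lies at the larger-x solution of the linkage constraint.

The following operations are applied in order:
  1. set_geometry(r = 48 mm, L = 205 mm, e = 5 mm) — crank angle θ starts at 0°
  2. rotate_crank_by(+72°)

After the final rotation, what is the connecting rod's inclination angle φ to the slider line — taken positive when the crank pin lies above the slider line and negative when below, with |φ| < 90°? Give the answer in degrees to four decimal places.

11.4373

set_geometry: r = 48 mm, L = 205 mm, e = 5 mm; θ ← 0°
rotate_crank_by(+72°): θ ← 0° +72° = 72°
crank pin P = (r cos θ, r sin θ) = (14.832816, 45.650713)
h = r sin θ − e = 45.650713 − 5 = 40.650713
sin φ = h / L = 40.650713 / 205 = 0.19829616
φ = arcsin(0.19829616) = 11.437341°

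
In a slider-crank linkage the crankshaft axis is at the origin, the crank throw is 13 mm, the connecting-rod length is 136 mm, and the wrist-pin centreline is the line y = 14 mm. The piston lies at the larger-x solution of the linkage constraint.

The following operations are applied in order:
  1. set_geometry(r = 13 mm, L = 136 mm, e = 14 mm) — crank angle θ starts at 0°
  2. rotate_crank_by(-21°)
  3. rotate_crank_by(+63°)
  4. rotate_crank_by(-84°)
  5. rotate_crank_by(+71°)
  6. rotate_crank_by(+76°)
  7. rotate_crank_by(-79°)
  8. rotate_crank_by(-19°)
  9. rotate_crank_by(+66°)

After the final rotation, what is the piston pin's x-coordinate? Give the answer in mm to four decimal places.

set_geometry: r = 13 mm, L = 136 mm, e = 14 mm; θ ← 0°
rotate_crank_by(-21°): θ ← 0° -21° = -21°
rotate_crank_by(+63°): θ ← -21° +63° = 42°
rotate_crank_by(-84°): θ ← 42° -84° = -42°
rotate_crank_by(+71°): θ ← -42° +71° = 29°
rotate_crank_by(+76°): θ ← 29° +76° = 105°
rotate_crank_by(-79°): θ ← 105° -79° = 26°
rotate_crank_by(-19°): θ ← 26° -19° = 7°
rotate_crank_by(+66°): θ ← 7° +66° = 73°
crank pin P = (r cos θ, r sin θ) = (3.800832, 12.431962)
h = r sin θ − e = 12.431962 − 14 = -1.568038
x = r cos θ + √(L² − h²) = 3.800832 + √(18496.0 − 2.4587) = 3.800832 + 135.990960 = 139.791792

139.7918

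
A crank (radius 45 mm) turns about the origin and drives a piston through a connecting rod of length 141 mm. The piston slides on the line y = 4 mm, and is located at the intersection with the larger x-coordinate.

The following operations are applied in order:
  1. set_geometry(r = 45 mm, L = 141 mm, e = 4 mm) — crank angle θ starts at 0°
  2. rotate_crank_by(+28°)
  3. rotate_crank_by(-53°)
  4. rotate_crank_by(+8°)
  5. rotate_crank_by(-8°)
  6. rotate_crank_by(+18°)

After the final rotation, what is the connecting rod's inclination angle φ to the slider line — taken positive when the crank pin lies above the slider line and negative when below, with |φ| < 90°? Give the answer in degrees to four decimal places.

-3.8568

set_geometry: r = 45 mm, L = 141 mm, e = 4 mm; θ ← 0°
rotate_crank_by(+28°): θ ← 0° +28° = 28°
rotate_crank_by(-53°): θ ← 28° -53° = -25°
rotate_crank_by(+8°): θ ← -25° +8° = -17°
rotate_crank_by(-8°): θ ← -17° -8° = -25°
rotate_crank_by(+18°): θ ← -25° +18° = -7°
crank pin P = (r cos θ, r sin θ) = (44.664577, -5.484120)
h = r sin θ − e = -5.484120 − 4 = -9.484120
sin φ = h / L = -9.484120 / 141 = -0.06726327
φ = arcsin(-0.06726327) = -3.856813°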